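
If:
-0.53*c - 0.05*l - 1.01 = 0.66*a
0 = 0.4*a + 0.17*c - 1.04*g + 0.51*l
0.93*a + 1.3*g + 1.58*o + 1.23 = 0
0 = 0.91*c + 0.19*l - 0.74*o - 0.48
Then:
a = -0.756900161086102*o - 1.76970317415453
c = 1.04918985869922*o + 0.109072065923511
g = 0.319864578433624 - 0.673909884761481*o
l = 2.00391800005055 - 1.13033037587523*o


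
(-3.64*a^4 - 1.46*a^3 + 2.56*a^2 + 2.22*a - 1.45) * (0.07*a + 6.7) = -0.2548*a^5 - 24.4902*a^4 - 9.6028*a^3 + 17.3074*a^2 + 14.7725*a - 9.715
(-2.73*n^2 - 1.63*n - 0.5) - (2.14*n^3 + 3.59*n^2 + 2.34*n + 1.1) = -2.14*n^3 - 6.32*n^2 - 3.97*n - 1.6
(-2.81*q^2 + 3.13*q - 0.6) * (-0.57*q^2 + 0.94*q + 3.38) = 1.6017*q^4 - 4.4255*q^3 - 6.2136*q^2 + 10.0154*q - 2.028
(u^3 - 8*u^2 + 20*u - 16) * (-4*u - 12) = -4*u^4 + 20*u^3 + 16*u^2 - 176*u + 192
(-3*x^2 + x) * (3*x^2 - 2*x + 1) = -9*x^4 + 9*x^3 - 5*x^2 + x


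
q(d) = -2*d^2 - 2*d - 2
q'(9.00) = -38.00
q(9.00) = -182.00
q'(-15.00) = 58.00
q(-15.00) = -422.00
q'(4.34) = -19.36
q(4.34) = -48.35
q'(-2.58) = 8.32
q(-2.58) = -10.15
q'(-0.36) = -0.56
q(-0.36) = -1.54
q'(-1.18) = 2.72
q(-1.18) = -2.42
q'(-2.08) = 6.32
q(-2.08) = -6.49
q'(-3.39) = 11.56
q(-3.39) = -18.20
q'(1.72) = -8.88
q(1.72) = -11.36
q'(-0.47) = -0.12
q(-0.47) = -1.50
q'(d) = -4*d - 2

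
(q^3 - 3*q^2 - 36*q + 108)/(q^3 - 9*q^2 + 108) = (q^2 + 3*q - 18)/(q^2 - 3*q - 18)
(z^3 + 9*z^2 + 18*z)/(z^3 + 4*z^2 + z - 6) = z*(z + 6)/(z^2 + z - 2)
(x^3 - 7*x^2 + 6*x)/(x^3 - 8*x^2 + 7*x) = (x - 6)/(x - 7)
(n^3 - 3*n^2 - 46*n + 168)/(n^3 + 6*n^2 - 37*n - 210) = (n - 4)/(n + 5)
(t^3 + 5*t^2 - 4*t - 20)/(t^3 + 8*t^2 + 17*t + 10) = (t - 2)/(t + 1)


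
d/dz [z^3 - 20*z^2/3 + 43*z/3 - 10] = 3*z^2 - 40*z/3 + 43/3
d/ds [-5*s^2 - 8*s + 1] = -10*s - 8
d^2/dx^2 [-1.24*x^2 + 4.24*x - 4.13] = -2.48000000000000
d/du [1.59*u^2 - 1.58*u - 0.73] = 3.18*u - 1.58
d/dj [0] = 0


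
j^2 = j^2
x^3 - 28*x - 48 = (x - 6)*(x + 2)*(x + 4)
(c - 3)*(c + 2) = c^2 - c - 6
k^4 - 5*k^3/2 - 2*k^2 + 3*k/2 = k*(k - 3)*(k - 1/2)*(k + 1)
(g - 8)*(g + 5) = g^2 - 3*g - 40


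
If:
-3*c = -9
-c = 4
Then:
No Solution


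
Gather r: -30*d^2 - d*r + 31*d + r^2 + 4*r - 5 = -30*d^2 + 31*d + r^2 + r*(4 - d) - 5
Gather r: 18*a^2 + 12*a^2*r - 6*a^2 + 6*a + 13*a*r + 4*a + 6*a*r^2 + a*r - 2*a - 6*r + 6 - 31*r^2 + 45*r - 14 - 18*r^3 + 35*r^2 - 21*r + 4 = 12*a^2 + 8*a - 18*r^3 + r^2*(6*a + 4) + r*(12*a^2 + 14*a + 18) - 4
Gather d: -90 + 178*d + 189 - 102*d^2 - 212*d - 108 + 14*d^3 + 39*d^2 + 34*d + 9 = 14*d^3 - 63*d^2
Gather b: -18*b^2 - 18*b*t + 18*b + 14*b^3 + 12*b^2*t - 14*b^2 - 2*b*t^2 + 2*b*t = 14*b^3 + b^2*(12*t - 32) + b*(-2*t^2 - 16*t + 18)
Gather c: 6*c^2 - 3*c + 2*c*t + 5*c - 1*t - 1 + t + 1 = 6*c^2 + c*(2*t + 2)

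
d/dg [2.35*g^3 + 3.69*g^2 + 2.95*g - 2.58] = 7.05*g^2 + 7.38*g + 2.95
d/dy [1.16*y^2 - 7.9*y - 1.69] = 2.32*y - 7.9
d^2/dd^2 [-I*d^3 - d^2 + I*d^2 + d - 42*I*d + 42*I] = -6*I*d - 2 + 2*I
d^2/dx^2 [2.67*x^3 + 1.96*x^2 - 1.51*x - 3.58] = 16.02*x + 3.92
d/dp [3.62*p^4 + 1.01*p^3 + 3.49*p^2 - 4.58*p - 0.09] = 14.48*p^3 + 3.03*p^2 + 6.98*p - 4.58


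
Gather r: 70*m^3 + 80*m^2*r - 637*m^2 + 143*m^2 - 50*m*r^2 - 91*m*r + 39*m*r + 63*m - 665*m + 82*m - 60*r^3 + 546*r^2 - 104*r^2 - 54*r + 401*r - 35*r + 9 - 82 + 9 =70*m^3 - 494*m^2 - 520*m - 60*r^3 + r^2*(442 - 50*m) + r*(80*m^2 - 52*m + 312) - 64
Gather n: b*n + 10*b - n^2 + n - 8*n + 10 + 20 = 10*b - n^2 + n*(b - 7) + 30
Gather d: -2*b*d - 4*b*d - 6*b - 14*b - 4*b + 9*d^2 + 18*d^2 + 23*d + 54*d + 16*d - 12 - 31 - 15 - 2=-24*b + 27*d^2 + d*(93 - 6*b) - 60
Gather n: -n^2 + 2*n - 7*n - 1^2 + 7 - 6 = -n^2 - 5*n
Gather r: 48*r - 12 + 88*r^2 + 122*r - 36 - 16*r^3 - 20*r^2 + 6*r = -16*r^3 + 68*r^2 + 176*r - 48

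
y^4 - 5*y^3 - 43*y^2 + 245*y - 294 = (y - 7)*(y - 3)*(y - 2)*(y + 7)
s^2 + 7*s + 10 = (s + 2)*(s + 5)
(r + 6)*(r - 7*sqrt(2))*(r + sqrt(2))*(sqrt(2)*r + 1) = sqrt(2)*r^4 - 11*r^3 + 6*sqrt(2)*r^3 - 66*r^2 - 20*sqrt(2)*r^2 - 120*sqrt(2)*r - 14*r - 84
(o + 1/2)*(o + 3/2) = o^2 + 2*o + 3/4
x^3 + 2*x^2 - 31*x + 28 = (x - 4)*(x - 1)*(x + 7)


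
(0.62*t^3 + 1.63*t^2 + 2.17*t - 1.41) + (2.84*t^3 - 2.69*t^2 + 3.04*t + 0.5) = 3.46*t^3 - 1.06*t^2 + 5.21*t - 0.91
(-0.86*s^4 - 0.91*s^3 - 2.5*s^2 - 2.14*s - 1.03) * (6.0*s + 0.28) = -5.16*s^5 - 5.7008*s^4 - 15.2548*s^3 - 13.54*s^2 - 6.7792*s - 0.2884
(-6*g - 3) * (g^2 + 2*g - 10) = -6*g^3 - 15*g^2 + 54*g + 30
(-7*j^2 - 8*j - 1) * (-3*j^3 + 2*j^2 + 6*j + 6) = 21*j^5 + 10*j^4 - 55*j^3 - 92*j^2 - 54*j - 6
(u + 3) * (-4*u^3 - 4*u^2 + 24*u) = -4*u^4 - 16*u^3 + 12*u^2 + 72*u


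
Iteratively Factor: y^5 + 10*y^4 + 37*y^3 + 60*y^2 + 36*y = (y + 2)*(y^4 + 8*y^3 + 21*y^2 + 18*y) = (y + 2)*(y + 3)*(y^3 + 5*y^2 + 6*y) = y*(y + 2)*(y + 3)*(y^2 + 5*y + 6) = y*(y + 2)*(y + 3)^2*(y + 2)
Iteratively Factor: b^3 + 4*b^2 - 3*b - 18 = (b + 3)*(b^2 + b - 6) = (b - 2)*(b + 3)*(b + 3)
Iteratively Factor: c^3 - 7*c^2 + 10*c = (c - 5)*(c^2 - 2*c) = (c - 5)*(c - 2)*(c)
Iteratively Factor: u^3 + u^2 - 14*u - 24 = (u - 4)*(u^2 + 5*u + 6) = (u - 4)*(u + 3)*(u + 2)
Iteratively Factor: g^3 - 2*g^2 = (g)*(g^2 - 2*g) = g*(g - 2)*(g)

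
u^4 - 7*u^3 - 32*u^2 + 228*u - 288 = (u - 8)*(u - 3)*(u - 2)*(u + 6)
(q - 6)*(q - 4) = q^2 - 10*q + 24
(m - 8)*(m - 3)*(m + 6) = m^3 - 5*m^2 - 42*m + 144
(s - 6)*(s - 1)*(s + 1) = s^3 - 6*s^2 - s + 6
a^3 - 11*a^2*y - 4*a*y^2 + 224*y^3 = (a - 8*y)*(a - 7*y)*(a + 4*y)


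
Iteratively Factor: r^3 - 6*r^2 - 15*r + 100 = (r - 5)*(r^2 - r - 20) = (r - 5)*(r + 4)*(r - 5)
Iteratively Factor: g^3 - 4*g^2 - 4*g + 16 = (g - 4)*(g^2 - 4) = (g - 4)*(g + 2)*(g - 2)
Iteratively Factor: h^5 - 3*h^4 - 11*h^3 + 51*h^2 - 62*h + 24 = (h - 1)*(h^4 - 2*h^3 - 13*h^2 + 38*h - 24) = (h - 1)^2*(h^3 - h^2 - 14*h + 24) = (h - 2)*(h - 1)^2*(h^2 + h - 12) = (h - 2)*(h - 1)^2*(h + 4)*(h - 3)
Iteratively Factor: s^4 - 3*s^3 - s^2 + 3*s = (s - 3)*(s^3 - s) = (s - 3)*(s + 1)*(s^2 - s) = (s - 3)*(s - 1)*(s + 1)*(s)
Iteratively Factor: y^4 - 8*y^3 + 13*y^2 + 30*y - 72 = (y - 3)*(y^3 - 5*y^2 - 2*y + 24) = (y - 3)^2*(y^2 - 2*y - 8) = (y - 4)*(y - 3)^2*(y + 2)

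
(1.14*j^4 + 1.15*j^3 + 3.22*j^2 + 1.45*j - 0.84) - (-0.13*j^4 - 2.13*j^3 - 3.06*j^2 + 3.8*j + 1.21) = 1.27*j^4 + 3.28*j^3 + 6.28*j^2 - 2.35*j - 2.05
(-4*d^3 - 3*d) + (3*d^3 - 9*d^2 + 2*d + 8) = -d^3 - 9*d^2 - d + 8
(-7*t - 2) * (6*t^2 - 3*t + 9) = -42*t^3 + 9*t^2 - 57*t - 18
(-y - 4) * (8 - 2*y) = 2*y^2 - 32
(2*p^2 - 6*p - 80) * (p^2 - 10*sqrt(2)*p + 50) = 2*p^4 - 20*sqrt(2)*p^3 - 6*p^3 + 20*p^2 + 60*sqrt(2)*p^2 - 300*p + 800*sqrt(2)*p - 4000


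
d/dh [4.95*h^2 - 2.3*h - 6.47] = 9.9*h - 2.3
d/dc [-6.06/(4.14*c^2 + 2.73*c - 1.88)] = (50.1768*c + 16.5438)/(4.14*c^2 + 2.73*c - 1.88)^2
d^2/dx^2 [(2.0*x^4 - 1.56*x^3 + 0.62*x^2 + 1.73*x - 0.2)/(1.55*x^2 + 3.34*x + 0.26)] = (9.61000000000001*x^6 + 62.124*x^5 + 138.7032*x^4 - 3.86614200000001*x^3 - 10.887984*x^2 - 11.028276*x - 7.22188)/(3.723875*x^6 + 24.07305*x^5 + 53.74749*x^4 + 45.335824*x^3 + 9.015708*x^2 + 0.677352*x + 0.017576)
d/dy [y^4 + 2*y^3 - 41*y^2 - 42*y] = 4*y^3 + 6*y^2 - 82*y - 42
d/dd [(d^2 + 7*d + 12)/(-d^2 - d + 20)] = 2*(3*d^2 + 32*d + 76)/(d^4 + 2*d^3 - 39*d^2 - 40*d + 400)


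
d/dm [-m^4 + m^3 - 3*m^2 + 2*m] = -4*m^3 + 3*m^2 - 6*m + 2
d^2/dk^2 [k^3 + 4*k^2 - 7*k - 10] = 6*k + 8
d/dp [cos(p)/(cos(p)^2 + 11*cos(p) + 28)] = (cos(p)^2 - 28)*sin(p)/((cos(p) + 4)^2*(cos(p) + 7)^2)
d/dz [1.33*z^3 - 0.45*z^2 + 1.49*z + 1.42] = 3.99*z^2 - 0.9*z + 1.49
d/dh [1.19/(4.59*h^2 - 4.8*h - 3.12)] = (5.712 - 10.9242*h)/(-4.59*h^2 + 4.8*h + 3.12)^2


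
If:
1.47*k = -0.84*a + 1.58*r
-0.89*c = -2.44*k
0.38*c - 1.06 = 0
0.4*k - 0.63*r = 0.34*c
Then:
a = -3.40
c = 2.79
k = 1.02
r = -0.86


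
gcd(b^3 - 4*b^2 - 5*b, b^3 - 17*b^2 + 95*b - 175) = b - 5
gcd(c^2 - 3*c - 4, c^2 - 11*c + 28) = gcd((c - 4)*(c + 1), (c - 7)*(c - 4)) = c - 4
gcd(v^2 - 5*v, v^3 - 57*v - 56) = 1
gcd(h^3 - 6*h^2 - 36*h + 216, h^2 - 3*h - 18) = h - 6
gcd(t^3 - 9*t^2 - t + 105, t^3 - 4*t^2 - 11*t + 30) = t^2 - 2*t - 15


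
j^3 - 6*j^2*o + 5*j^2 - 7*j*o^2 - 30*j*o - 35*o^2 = (j + 5)*(j - 7*o)*(j + o)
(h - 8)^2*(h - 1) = h^3 - 17*h^2 + 80*h - 64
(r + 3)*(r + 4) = r^2 + 7*r + 12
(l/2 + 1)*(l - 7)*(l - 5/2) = l^3/2 - 15*l^2/4 - 3*l/4 + 35/2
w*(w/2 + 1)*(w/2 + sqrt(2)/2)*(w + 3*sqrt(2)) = w^4/4 + w^3/2 + sqrt(2)*w^3 + 3*w^2/2 + 2*sqrt(2)*w^2 + 3*w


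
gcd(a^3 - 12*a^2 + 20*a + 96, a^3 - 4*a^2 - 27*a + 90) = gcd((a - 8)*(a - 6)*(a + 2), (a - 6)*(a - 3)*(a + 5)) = a - 6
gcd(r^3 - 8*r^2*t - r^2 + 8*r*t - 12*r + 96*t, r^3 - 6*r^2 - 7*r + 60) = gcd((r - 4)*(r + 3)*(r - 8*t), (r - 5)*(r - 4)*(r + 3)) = r^2 - r - 12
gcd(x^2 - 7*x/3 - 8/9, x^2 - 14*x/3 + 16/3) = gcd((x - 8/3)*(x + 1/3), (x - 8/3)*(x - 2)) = x - 8/3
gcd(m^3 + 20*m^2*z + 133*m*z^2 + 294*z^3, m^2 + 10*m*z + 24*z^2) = m + 6*z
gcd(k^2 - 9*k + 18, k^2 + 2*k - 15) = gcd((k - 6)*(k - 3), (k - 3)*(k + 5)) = k - 3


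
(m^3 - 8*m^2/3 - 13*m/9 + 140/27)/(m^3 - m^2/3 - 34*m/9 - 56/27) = (3*m - 5)/(3*m + 2)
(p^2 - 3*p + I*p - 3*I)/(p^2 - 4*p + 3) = (p + I)/(p - 1)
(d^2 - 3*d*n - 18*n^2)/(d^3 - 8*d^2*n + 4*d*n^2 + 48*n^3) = (d + 3*n)/(d^2 - 2*d*n - 8*n^2)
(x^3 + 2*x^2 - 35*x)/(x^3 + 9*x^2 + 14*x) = (x - 5)/(x + 2)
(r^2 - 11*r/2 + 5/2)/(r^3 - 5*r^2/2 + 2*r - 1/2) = (r - 5)/(r^2 - 2*r + 1)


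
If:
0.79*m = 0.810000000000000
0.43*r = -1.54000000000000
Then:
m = 1.03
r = -3.58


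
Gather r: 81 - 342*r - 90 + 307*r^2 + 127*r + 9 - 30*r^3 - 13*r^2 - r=-30*r^3 + 294*r^2 - 216*r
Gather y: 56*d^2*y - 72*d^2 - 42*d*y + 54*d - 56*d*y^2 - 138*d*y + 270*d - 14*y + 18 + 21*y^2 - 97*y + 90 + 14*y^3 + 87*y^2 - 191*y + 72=-72*d^2 + 324*d + 14*y^3 + y^2*(108 - 56*d) + y*(56*d^2 - 180*d - 302) + 180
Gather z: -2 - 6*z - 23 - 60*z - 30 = -66*z - 55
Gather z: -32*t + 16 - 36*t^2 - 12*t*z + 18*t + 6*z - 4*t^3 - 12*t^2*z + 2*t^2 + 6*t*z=-4*t^3 - 34*t^2 - 14*t + z*(-12*t^2 - 6*t + 6) + 16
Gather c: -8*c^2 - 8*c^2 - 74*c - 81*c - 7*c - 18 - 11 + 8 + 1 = -16*c^2 - 162*c - 20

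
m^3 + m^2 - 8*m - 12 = (m - 3)*(m + 2)^2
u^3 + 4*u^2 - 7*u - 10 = (u - 2)*(u + 1)*(u + 5)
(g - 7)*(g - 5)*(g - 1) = g^3 - 13*g^2 + 47*g - 35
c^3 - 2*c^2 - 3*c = c*(c - 3)*(c + 1)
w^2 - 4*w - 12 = (w - 6)*(w + 2)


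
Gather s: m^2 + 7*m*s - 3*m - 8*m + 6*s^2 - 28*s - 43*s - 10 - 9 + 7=m^2 - 11*m + 6*s^2 + s*(7*m - 71) - 12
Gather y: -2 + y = y - 2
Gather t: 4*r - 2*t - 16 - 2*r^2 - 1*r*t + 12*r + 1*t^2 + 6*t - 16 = -2*r^2 + 16*r + t^2 + t*(4 - r) - 32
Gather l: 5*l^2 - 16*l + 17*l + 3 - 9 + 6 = 5*l^2 + l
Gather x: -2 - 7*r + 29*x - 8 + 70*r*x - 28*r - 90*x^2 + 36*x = -35*r - 90*x^2 + x*(70*r + 65) - 10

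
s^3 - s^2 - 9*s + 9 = (s - 3)*(s - 1)*(s + 3)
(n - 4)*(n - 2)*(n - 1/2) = n^3 - 13*n^2/2 + 11*n - 4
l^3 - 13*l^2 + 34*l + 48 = (l - 8)*(l - 6)*(l + 1)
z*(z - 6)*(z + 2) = z^3 - 4*z^2 - 12*z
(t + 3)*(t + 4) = t^2 + 7*t + 12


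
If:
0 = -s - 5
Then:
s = -5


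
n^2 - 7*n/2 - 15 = (n - 6)*(n + 5/2)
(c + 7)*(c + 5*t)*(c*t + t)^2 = c^4*t^2 + 5*c^3*t^3 + 9*c^3*t^2 + 45*c^2*t^3 + 15*c^2*t^2 + 75*c*t^3 + 7*c*t^2 + 35*t^3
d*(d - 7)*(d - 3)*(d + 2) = d^4 - 8*d^3 + d^2 + 42*d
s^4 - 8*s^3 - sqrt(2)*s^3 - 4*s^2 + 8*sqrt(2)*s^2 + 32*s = s*(s - 8)*(s - 2*sqrt(2))*(s + sqrt(2))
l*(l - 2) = l^2 - 2*l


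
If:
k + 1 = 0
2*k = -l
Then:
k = -1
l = 2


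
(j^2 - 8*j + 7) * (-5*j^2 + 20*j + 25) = -5*j^4 + 60*j^3 - 170*j^2 - 60*j + 175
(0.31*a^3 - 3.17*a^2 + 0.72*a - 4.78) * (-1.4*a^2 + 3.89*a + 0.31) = -0.434*a^5 + 5.6439*a^4 - 13.2432*a^3 + 8.5101*a^2 - 18.371*a - 1.4818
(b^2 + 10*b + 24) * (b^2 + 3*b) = b^4 + 13*b^3 + 54*b^2 + 72*b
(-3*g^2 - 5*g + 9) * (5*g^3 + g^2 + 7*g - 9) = -15*g^5 - 28*g^4 + 19*g^3 + g^2 + 108*g - 81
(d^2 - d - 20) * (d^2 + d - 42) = d^4 - 63*d^2 + 22*d + 840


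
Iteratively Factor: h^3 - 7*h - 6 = (h + 2)*(h^2 - 2*h - 3) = (h + 1)*(h + 2)*(h - 3)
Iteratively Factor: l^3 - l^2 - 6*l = (l + 2)*(l^2 - 3*l) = l*(l + 2)*(l - 3)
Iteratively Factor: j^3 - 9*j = (j + 3)*(j^2 - 3*j) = j*(j + 3)*(j - 3)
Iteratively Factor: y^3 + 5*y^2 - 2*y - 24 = (y + 3)*(y^2 + 2*y - 8) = (y - 2)*(y + 3)*(y + 4)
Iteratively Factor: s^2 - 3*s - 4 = (s + 1)*(s - 4)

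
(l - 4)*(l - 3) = l^2 - 7*l + 12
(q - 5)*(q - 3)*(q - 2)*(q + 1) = q^4 - 9*q^3 + 21*q^2 + q - 30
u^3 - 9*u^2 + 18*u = u*(u - 6)*(u - 3)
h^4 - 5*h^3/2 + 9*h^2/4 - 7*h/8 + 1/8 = (h - 1)*(h - 1/2)^3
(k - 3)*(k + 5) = k^2 + 2*k - 15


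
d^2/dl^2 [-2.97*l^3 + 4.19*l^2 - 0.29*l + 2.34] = 8.38 - 17.82*l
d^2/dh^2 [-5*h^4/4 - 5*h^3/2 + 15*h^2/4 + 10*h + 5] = -15*h^2 - 15*h + 15/2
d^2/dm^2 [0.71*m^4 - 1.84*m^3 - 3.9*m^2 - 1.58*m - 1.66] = 8.52*m^2 - 11.04*m - 7.8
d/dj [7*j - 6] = 7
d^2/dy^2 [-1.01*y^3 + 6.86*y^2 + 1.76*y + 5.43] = 13.72 - 6.06*y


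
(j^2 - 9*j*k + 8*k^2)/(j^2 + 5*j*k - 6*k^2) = (j - 8*k)/(j + 6*k)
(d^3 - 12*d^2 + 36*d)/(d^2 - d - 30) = d*(d - 6)/(d + 5)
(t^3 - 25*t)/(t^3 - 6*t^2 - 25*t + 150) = t/(t - 6)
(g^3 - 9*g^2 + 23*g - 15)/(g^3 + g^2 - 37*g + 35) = (g - 3)/(g + 7)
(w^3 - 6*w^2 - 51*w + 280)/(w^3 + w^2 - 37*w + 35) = (w - 8)/(w - 1)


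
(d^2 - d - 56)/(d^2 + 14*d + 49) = (d - 8)/(d + 7)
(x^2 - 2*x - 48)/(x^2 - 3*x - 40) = (x + 6)/(x + 5)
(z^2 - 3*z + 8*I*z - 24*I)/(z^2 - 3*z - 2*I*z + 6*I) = (z + 8*I)/(z - 2*I)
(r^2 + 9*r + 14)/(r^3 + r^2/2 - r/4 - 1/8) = 8*(r^2 + 9*r + 14)/(8*r^3 + 4*r^2 - 2*r - 1)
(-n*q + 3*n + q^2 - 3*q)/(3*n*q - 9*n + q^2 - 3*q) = (-n + q)/(3*n + q)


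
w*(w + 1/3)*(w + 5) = w^3 + 16*w^2/3 + 5*w/3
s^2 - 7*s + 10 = (s - 5)*(s - 2)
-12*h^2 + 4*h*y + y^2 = (-2*h + y)*(6*h + y)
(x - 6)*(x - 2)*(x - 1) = x^3 - 9*x^2 + 20*x - 12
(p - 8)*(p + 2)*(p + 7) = p^3 + p^2 - 58*p - 112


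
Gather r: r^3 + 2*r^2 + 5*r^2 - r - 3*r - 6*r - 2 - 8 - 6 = r^3 + 7*r^2 - 10*r - 16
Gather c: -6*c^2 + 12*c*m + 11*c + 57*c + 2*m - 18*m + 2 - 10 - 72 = -6*c^2 + c*(12*m + 68) - 16*m - 80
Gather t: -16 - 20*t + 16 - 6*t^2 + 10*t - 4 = -6*t^2 - 10*t - 4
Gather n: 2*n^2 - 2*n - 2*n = 2*n^2 - 4*n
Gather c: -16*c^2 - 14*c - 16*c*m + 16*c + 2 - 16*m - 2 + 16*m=-16*c^2 + c*(2 - 16*m)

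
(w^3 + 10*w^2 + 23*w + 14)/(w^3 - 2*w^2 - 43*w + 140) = (w^2 + 3*w + 2)/(w^2 - 9*w + 20)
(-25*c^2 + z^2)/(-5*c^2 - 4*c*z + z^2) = (5*c + z)/(c + z)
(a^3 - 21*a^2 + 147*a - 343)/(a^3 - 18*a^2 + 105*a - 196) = (a - 7)/(a - 4)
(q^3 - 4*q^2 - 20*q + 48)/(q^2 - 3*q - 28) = (q^2 - 8*q + 12)/(q - 7)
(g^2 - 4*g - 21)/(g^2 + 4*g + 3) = (g - 7)/(g + 1)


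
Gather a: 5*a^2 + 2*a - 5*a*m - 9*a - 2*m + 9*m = 5*a^2 + a*(-5*m - 7) + 7*m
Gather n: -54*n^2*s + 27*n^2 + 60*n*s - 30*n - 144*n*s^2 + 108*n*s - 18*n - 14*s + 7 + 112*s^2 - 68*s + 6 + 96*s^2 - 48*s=n^2*(27 - 54*s) + n*(-144*s^2 + 168*s - 48) + 208*s^2 - 130*s + 13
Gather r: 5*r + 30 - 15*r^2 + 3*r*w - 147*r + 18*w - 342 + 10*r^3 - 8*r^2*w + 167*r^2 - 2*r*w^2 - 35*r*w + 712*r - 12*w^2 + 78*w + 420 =10*r^3 + r^2*(152 - 8*w) + r*(-2*w^2 - 32*w + 570) - 12*w^2 + 96*w + 108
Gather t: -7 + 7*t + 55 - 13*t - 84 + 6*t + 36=0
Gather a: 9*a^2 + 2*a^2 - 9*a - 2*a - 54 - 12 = 11*a^2 - 11*a - 66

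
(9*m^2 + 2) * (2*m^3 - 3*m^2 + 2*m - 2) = 18*m^5 - 27*m^4 + 22*m^3 - 24*m^2 + 4*m - 4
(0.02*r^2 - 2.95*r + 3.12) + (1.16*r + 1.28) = 0.02*r^2 - 1.79*r + 4.4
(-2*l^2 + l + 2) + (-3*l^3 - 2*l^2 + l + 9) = -3*l^3 - 4*l^2 + 2*l + 11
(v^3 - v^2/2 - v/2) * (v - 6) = v^4 - 13*v^3/2 + 5*v^2/2 + 3*v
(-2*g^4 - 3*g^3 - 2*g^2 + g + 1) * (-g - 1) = 2*g^5 + 5*g^4 + 5*g^3 + g^2 - 2*g - 1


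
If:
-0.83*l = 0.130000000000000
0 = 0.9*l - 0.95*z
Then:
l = -0.16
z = -0.15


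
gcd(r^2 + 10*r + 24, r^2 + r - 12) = r + 4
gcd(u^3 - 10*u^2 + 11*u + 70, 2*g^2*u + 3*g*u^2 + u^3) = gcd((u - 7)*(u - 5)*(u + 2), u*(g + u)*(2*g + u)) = 1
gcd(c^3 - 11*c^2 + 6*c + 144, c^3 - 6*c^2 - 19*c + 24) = c^2 - 5*c - 24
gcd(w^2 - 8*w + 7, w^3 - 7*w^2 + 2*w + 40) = 1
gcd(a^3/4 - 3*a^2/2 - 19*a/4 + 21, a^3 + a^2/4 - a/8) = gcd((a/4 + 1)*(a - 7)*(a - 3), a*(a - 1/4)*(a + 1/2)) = 1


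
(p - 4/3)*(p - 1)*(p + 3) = p^3 + 2*p^2/3 - 17*p/3 + 4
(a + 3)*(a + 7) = a^2 + 10*a + 21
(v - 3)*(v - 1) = v^2 - 4*v + 3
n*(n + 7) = n^2 + 7*n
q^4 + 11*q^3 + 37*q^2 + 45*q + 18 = (q + 1)^2*(q + 3)*(q + 6)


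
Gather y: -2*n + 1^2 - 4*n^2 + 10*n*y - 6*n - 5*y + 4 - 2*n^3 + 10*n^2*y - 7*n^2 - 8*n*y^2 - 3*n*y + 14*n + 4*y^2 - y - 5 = -2*n^3 - 11*n^2 + 6*n + y^2*(4 - 8*n) + y*(10*n^2 + 7*n - 6)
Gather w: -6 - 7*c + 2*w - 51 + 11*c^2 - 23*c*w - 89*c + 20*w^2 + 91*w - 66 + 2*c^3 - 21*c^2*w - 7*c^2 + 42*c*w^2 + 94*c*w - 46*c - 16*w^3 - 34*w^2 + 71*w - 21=2*c^3 + 4*c^2 - 142*c - 16*w^3 + w^2*(42*c - 14) + w*(-21*c^2 + 71*c + 164) - 144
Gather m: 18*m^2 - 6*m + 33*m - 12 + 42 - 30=18*m^2 + 27*m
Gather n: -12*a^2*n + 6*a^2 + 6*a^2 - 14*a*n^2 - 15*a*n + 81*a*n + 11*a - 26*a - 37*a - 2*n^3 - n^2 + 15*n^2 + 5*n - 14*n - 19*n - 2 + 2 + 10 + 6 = 12*a^2 - 52*a - 2*n^3 + n^2*(14 - 14*a) + n*(-12*a^2 + 66*a - 28) + 16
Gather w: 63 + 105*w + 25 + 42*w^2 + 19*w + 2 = 42*w^2 + 124*w + 90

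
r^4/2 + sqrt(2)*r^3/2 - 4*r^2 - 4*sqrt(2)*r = r*(r/2 + sqrt(2))*(r - 2*sqrt(2))*(r + sqrt(2))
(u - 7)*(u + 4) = u^2 - 3*u - 28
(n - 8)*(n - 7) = n^2 - 15*n + 56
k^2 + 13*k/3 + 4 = (k + 4/3)*(k + 3)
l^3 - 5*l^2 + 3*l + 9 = (l - 3)^2*(l + 1)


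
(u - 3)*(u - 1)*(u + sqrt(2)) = u^3 - 4*u^2 + sqrt(2)*u^2 - 4*sqrt(2)*u + 3*u + 3*sqrt(2)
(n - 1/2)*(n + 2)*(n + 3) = n^3 + 9*n^2/2 + 7*n/2 - 3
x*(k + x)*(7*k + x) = 7*k^2*x + 8*k*x^2 + x^3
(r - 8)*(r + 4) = r^2 - 4*r - 32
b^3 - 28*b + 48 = (b - 4)*(b - 2)*(b + 6)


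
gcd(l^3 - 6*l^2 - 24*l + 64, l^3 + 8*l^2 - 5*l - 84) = l + 4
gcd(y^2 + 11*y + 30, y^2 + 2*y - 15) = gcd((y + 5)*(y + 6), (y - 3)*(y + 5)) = y + 5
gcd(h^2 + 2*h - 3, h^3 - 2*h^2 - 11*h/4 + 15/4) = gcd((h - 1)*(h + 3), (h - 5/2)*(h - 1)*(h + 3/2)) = h - 1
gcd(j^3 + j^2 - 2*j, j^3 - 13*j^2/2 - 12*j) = j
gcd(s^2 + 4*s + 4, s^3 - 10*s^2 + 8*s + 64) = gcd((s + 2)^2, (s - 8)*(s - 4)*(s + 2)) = s + 2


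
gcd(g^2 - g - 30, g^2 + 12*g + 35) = g + 5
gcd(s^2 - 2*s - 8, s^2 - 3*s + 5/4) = 1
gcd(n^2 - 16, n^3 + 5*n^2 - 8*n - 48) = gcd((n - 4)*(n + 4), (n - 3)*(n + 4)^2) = n + 4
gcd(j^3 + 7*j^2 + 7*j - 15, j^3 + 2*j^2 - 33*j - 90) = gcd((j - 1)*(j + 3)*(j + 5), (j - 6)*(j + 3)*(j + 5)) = j^2 + 8*j + 15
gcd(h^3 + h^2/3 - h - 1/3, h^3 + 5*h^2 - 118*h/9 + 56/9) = 1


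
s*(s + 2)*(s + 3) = s^3 + 5*s^2 + 6*s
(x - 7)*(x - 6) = x^2 - 13*x + 42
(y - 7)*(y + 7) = y^2 - 49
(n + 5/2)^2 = n^2 + 5*n + 25/4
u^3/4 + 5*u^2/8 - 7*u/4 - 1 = (u/4 + 1)*(u - 2)*(u + 1/2)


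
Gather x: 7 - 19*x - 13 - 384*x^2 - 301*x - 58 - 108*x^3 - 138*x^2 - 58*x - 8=-108*x^3 - 522*x^2 - 378*x - 72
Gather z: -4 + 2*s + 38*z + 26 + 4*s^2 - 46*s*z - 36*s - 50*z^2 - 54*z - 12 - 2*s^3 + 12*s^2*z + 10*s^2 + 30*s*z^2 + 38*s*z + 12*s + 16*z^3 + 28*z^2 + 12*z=-2*s^3 + 14*s^2 - 22*s + 16*z^3 + z^2*(30*s - 22) + z*(12*s^2 - 8*s - 4) + 10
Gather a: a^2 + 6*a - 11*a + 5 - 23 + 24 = a^2 - 5*a + 6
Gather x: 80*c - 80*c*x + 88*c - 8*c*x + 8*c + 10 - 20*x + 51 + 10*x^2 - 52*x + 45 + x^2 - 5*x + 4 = 176*c + 11*x^2 + x*(-88*c - 77) + 110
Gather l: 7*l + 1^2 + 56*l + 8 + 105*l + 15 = 168*l + 24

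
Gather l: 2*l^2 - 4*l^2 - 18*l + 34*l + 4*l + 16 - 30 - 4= -2*l^2 + 20*l - 18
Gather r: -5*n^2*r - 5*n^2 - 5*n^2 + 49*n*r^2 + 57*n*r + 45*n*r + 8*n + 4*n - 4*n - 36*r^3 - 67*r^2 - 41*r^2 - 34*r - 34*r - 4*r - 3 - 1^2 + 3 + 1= -10*n^2 + 8*n - 36*r^3 + r^2*(49*n - 108) + r*(-5*n^2 + 102*n - 72)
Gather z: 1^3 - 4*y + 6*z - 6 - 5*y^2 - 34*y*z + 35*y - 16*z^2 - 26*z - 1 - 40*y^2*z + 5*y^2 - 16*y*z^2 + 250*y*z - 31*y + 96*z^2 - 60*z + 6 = z^2*(80 - 16*y) + z*(-40*y^2 + 216*y - 80)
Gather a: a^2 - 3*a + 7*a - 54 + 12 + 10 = a^2 + 4*a - 32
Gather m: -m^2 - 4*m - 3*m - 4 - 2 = -m^2 - 7*m - 6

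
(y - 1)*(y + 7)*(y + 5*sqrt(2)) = y^3 + 6*y^2 + 5*sqrt(2)*y^2 - 7*y + 30*sqrt(2)*y - 35*sqrt(2)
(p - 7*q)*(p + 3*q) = p^2 - 4*p*q - 21*q^2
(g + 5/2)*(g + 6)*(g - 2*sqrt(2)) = g^3 - 2*sqrt(2)*g^2 + 17*g^2/2 - 17*sqrt(2)*g + 15*g - 30*sqrt(2)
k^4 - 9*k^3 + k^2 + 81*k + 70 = (k - 7)*(k - 5)*(k + 1)*(k + 2)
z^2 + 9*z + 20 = (z + 4)*(z + 5)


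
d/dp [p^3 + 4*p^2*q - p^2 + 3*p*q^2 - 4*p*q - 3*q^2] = 3*p^2 + 8*p*q - 2*p + 3*q^2 - 4*q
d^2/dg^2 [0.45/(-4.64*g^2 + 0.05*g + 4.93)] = (-19.37664*g^2 + 0.2088*g + 0.45*(9.28*g - 0.05)*(18.56*g - 0.1) + 20.58768)/(-4.64*g^2 + 0.05*g + 4.93)^3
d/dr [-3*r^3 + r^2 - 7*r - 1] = -9*r^2 + 2*r - 7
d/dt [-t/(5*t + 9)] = -9/(5*t + 9)^2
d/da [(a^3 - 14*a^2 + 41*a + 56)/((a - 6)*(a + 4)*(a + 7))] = (19*a^4 - 158*a^3 - 345*a^2 + 4144*a - 4760)/(a^6 + 10*a^5 - 51*a^4 - 716*a^3 - 236*a^2 + 12768*a + 28224)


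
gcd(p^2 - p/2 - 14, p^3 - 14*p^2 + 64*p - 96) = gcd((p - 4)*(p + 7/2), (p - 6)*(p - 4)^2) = p - 4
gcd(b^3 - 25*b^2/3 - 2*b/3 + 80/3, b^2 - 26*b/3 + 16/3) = b - 8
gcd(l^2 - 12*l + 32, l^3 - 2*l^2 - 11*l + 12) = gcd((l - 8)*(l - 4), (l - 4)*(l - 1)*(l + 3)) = l - 4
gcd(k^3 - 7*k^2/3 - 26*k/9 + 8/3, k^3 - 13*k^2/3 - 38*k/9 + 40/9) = k^2 + 2*k/3 - 8/9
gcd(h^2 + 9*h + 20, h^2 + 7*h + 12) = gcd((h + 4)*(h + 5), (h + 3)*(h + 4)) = h + 4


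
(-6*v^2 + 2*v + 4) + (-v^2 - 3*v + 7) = -7*v^2 - v + 11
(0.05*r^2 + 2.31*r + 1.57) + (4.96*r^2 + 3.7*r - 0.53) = 5.01*r^2 + 6.01*r + 1.04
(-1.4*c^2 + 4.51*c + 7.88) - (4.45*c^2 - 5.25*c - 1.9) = -5.85*c^2 + 9.76*c + 9.78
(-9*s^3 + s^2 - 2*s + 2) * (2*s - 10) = -18*s^4 + 92*s^3 - 14*s^2 + 24*s - 20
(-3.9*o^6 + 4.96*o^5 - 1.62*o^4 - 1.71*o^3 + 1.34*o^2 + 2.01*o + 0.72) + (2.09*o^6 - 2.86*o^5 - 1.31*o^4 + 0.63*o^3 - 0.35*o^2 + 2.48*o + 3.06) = -1.81*o^6 + 2.1*o^5 - 2.93*o^4 - 1.08*o^3 + 0.99*o^2 + 4.49*o + 3.78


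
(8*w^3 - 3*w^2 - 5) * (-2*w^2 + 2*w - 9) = -16*w^5 + 22*w^4 - 78*w^3 + 37*w^2 - 10*w + 45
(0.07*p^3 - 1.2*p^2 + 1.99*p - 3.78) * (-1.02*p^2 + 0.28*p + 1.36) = -0.0714*p^5 + 1.2436*p^4 - 2.2706*p^3 + 2.7808*p^2 + 1.648*p - 5.1408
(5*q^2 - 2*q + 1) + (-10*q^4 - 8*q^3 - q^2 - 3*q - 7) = -10*q^4 - 8*q^3 + 4*q^2 - 5*q - 6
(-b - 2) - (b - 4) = 2 - 2*b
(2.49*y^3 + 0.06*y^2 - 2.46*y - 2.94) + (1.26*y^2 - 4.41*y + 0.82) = 2.49*y^3 + 1.32*y^2 - 6.87*y - 2.12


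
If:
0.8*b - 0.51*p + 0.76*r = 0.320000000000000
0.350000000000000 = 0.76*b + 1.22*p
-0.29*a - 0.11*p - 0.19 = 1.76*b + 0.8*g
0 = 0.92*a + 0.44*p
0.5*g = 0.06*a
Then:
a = -0.17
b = -0.09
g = -0.02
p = 0.35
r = 0.75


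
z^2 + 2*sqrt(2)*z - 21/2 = (z - 3*sqrt(2)/2)*(z + 7*sqrt(2)/2)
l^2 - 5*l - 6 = (l - 6)*(l + 1)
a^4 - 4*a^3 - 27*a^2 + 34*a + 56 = (a - 7)*(a - 2)*(a + 1)*(a + 4)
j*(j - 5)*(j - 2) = j^3 - 7*j^2 + 10*j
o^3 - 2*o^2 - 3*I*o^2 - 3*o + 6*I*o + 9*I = (o - 3)*(o + 1)*(o - 3*I)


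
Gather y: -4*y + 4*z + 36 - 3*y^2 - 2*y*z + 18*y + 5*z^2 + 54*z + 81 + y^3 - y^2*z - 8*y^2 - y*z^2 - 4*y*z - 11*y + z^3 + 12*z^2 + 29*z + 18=y^3 + y^2*(-z - 11) + y*(-z^2 - 6*z + 3) + z^3 + 17*z^2 + 87*z + 135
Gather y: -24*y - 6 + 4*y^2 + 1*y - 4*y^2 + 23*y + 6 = 0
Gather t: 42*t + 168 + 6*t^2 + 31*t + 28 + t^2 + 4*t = 7*t^2 + 77*t + 196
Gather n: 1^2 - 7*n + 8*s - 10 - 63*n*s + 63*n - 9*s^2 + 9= n*(56 - 63*s) - 9*s^2 + 8*s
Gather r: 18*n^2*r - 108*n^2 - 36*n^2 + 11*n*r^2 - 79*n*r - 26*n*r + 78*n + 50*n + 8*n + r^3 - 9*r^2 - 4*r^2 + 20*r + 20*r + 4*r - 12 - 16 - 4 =-144*n^2 + 136*n + r^3 + r^2*(11*n - 13) + r*(18*n^2 - 105*n + 44) - 32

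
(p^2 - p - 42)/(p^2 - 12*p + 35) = (p + 6)/(p - 5)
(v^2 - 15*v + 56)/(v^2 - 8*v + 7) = (v - 8)/(v - 1)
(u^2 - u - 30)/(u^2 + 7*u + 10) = (u - 6)/(u + 2)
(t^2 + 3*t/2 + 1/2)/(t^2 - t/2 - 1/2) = (t + 1)/(t - 1)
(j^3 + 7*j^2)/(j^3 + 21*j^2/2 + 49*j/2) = 2*j/(2*j + 7)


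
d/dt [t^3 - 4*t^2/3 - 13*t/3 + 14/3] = 3*t^2 - 8*t/3 - 13/3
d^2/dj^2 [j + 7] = 0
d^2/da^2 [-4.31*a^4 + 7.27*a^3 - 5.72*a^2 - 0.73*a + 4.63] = -51.72*a^2 + 43.62*a - 11.44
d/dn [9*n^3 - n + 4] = 27*n^2 - 1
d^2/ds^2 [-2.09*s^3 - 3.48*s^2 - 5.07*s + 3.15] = -12.54*s - 6.96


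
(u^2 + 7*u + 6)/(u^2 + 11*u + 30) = (u + 1)/(u + 5)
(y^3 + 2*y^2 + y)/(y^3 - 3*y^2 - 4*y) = (y + 1)/(y - 4)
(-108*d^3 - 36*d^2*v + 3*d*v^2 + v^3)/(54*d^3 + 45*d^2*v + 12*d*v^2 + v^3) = (-6*d + v)/(3*d + v)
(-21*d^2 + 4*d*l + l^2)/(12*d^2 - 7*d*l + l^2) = (-7*d - l)/(4*d - l)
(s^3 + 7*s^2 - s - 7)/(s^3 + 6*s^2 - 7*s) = (s + 1)/s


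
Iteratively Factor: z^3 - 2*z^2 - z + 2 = (z - 2)*(z^2 - 1) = (z - 2)*(z + 1)*(z - 1)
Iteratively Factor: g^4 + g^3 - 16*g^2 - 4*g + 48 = (g + 4)*(g^3 - 3*g^2 - 4*g + 12) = (g - 3)*(g + 4)*(g^2 - 4) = (g - 3)*(g + 2)*(g + 4)*(g - 2)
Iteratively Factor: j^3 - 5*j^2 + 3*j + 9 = (j - 3)*(j^2 - 2*j - 3) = (j - 3)^2*(j + 1)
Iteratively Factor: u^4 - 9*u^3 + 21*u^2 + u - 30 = (u + 1)*(u^3 - 10*u^2 + 31*u - 30) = (u - 5)*(u + 1)*(u^2 - 5*u + 6) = (u - 5)*(u - 3)*(u + 1)*(u - 2)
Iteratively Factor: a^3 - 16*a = (a + 4)*(a^2 - 4*a) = a*(a + 4)*(a - 4)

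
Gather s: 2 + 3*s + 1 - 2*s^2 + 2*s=-2*s^2 + 5*s + 3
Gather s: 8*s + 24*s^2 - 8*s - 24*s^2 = 0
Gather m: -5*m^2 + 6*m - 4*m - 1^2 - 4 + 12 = -5*m^2 + 2*m + 7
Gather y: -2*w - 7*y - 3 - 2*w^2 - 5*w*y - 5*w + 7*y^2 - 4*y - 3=-2*w^2 - 7*w + 7*y^2 + y*(-5*w - 11) - 6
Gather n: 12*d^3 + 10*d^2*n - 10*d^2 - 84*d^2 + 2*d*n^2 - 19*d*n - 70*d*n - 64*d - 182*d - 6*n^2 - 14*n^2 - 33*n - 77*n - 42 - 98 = 12*d^3 - 94*d^2 - 246*d + n^2*(2*d - 20) + n*(10*d^2 - 89*d - 110) - 140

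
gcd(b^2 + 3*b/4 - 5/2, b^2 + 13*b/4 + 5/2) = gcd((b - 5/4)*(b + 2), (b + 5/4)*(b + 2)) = b + 2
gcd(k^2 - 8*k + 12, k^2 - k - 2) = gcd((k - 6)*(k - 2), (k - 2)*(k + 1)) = k - 2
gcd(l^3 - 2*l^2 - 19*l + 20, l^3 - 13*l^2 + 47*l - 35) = l^2 - 6*l + 5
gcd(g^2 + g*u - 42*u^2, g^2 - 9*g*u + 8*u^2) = 1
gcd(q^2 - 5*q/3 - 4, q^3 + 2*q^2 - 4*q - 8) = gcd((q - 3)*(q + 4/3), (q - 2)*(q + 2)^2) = 1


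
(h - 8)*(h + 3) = h^2 - 5*h - 24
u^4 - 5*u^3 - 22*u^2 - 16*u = u*(u - 8)*(u + 1)*(u + 2)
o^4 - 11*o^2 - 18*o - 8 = (o - 4)*(o + 1)^2*(o + 2)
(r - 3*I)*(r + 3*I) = r^2 + 9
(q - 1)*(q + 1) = q^2 - 1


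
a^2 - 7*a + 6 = (a - 6)*(a - 1)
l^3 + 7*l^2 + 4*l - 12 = (l - 1)*(l + 2)*(l + 6)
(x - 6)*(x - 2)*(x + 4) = x^3 - 4*x^2 - 20*x + 48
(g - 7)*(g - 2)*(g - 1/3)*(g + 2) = g^4 - 22*g^3/3 - 5*g^2/3 + 88*g/3 - 28/3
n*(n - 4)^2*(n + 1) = n^4 - 7*n^3 + 8*n^2 + 16*n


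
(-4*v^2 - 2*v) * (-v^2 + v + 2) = 4*v^4 - 2*v^3 - 10*v^2 - 4*v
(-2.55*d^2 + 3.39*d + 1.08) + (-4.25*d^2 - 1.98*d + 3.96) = -6.8*d^2 + 1.41*d + 5.04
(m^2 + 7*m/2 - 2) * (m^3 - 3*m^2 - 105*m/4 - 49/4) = m^5 + m^4/2 - 155*m^3/4 - 785*m^2/8 + 77*m/8 + 49/2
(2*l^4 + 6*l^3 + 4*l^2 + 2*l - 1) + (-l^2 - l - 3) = 2*l^4 + 6*l^3 + 3*l^2 + l - 4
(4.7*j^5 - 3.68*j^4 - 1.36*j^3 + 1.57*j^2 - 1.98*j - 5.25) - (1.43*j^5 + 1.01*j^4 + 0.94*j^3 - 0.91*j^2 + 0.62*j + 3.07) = 3.27*j^5 - 4.69*j^4 - 2.3*j^3 + 2.48*j^2 - 2.6*j - 8.32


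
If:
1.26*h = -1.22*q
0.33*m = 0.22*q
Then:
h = -0.968253968253968*q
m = 0.666666666666667*q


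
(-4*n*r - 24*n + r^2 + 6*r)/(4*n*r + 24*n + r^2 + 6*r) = (-4*n + r)/(4*n + r)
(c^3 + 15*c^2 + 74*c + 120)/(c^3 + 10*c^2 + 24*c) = (c + 5)/c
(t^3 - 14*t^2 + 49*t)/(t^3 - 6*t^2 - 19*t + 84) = t*(t - 7)/(t^2 + t - 12)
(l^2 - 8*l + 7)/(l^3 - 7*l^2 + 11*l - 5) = (l - 7)/(l^2 - 6*l + 5)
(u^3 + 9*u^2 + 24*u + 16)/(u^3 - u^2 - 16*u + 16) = (u^2 + 5*u + 4)/(u^2 - 5*u + 4)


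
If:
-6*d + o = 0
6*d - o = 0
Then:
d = o/6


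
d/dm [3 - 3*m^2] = -6*m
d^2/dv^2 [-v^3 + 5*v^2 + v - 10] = 10 - 6*v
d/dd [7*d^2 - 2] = 14*d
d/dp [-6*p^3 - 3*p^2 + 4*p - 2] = -18*p^2 - 6*p + 4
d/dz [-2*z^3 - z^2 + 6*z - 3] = -6*z^2 - 2*z + 6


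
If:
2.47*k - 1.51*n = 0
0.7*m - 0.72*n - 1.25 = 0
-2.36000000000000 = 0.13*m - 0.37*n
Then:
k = 6.71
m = 13.07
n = 10.97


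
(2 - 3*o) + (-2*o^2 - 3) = -2*o^2 - 3*o - 1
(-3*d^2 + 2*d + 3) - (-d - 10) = -3*d^2 + 3*d + 13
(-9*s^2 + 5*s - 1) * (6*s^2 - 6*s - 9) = -54*s^4 + 84*s^3 + 45*s^2 - 39*s + 9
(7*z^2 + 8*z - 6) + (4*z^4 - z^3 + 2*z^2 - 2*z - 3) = 4*z^4 - z^3 + 9*z^2 + 6*z - 9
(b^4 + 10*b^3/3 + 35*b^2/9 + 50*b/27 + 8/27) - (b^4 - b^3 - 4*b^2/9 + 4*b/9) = 13*b^3/3 + 13*b^2/3 + 38*b/27 + 8/27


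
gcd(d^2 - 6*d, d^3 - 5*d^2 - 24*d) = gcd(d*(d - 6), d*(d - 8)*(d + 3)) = d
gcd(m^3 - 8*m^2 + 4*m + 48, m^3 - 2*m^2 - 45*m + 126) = m - 6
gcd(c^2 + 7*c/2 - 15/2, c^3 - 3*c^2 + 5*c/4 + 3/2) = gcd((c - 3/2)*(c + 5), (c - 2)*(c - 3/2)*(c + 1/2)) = c - 3/2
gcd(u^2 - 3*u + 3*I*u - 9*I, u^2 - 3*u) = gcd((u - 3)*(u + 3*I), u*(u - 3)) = u - 3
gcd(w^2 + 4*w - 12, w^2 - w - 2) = w - 2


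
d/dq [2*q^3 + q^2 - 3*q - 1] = 6*q^2 + 2*q - 3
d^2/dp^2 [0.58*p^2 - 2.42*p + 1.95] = 1.16000000000000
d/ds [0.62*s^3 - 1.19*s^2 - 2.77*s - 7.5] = 1.86*s^2 - 2.38*s - 2.77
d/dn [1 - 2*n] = -2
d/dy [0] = 0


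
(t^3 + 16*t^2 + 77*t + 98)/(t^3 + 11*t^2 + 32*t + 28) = (t + 7)/(t + 2)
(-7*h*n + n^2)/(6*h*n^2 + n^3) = (-7*h + n)/(n*(6*h + n))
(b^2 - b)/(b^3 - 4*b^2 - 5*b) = (1 - b)/(-b^2 + 4*b + 5)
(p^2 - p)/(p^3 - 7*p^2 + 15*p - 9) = p/(p^2 - 6*p + 9)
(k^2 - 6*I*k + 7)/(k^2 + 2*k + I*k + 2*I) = (k - 7*I)/(k + 2)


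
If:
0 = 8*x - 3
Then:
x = 3/8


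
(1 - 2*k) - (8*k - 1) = 2 - 10*k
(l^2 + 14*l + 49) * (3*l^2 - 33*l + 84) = 3*l^4 + 9*l^3 - 231*l^2 - 441*l + 4116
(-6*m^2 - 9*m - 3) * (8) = -48*m^2 - 72*m - 24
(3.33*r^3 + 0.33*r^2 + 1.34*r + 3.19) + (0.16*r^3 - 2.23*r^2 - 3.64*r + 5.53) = 3.49*r^3 - 1.9*r^2 - 2.3*r + 8.72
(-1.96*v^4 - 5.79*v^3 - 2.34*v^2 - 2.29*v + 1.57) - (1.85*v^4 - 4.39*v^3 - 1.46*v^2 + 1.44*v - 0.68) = -3.81*v^4 - 1.4*v^3 - 0.88*v^2 - 3.73*v + 2.25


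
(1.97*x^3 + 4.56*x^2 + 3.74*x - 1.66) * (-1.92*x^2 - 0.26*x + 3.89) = -3.7824*x^5 - 9.2674*x^4 - 0.7031*x^3 + 19.9532*x^2 + 14.9802*x - 6.4574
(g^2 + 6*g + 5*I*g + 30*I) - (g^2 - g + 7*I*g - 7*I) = 7*g - 2*I*g + 37*I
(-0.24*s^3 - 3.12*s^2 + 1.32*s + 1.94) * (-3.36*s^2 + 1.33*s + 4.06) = 0.8064*s^5 + 10.164*s^4 - 9.5592*s^3 - 17.43*s^2 + 7.9394*s + 7.8764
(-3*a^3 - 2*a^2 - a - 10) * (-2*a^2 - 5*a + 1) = 6*a^5 + 19*a^4 + 9*a^3 + 23*a^2 + 49*a - 10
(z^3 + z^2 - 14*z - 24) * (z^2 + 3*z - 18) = z^5 + 4*z^4 - 29*z^3 - 84*z^2 + 180*z + 432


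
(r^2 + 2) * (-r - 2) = -r^3 - 2*r^2 - 2*r - 4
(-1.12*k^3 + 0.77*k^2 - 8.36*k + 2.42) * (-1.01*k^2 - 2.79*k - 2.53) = 1.1312*k^5 + 2.3471*k^4 + 9.1289*k^3 + 18.9321*k^2 + 14.399*k - 6.1226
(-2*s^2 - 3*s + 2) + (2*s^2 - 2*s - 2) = -5*s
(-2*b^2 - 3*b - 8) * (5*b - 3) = -10*b^3 - 9*b^2 - 31*b + 24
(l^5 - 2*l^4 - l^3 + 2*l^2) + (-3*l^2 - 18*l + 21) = l^5 - 2*l^4 - l^3 - l^2 - 18*l + 21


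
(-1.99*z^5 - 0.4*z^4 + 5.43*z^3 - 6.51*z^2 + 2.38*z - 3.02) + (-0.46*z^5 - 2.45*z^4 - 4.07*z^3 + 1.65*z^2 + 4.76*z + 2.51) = -2.45*z^5 - 2.85*z^4 + 1.36*z^3 - 4.86*z^2 + 7.14*z - 0.51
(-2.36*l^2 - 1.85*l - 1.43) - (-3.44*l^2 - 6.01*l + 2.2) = 1.08*l^2 + 4.16*l - 3.63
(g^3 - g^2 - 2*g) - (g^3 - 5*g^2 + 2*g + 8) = 4*g^2 - 4*g - 8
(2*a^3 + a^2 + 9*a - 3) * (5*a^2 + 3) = 10*a^5 + 5*a^4 + 51*a^3 - 12*a^2 + 27*a - 9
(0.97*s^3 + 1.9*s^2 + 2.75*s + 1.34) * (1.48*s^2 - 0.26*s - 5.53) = 1.4356*s^5 + 2.5598*s^4 - 1.7881*s^3 - 9.2388*s^2 - 15.5559*s - 7.4102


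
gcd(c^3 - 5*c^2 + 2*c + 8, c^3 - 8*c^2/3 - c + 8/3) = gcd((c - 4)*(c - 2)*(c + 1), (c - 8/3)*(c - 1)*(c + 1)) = c + 1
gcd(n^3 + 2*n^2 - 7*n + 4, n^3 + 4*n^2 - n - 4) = n^2 + 3*n - 4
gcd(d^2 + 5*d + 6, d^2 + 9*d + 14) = d + 2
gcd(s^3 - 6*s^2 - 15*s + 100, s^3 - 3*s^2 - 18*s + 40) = s^2 - s - 20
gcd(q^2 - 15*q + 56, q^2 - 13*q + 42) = q - 7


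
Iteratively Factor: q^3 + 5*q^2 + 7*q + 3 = (q + 1)*(q^2 + 4*q + 3) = (q + 1)^2*(q + 3)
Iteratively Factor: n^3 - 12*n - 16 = (n - 4)*(n^2 + 4*n + 4) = (n - 4)*(n + 2)*(n + 2)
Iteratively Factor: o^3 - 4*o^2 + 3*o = (o - 1)*(o^2 - 3*o) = (o - 3)*(o - 1)*(o)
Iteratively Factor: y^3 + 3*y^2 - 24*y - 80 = (y - 5)*(y^2 + 8*y + 16) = (y - 5)*(y + 4)*(y + 4)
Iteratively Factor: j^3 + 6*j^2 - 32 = (j + 4)*(j^2 + 2*j - 8) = (j - 2)*(j + 4)*(j + 4)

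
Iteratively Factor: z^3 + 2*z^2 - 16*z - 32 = (z + 2)*(z^2 - 16) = (z + 2)*(z + 4)*(z - 4)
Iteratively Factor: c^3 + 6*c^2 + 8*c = (c + 2)*(c^2 + 4*c) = (c + 2)*(c + 4)*(c)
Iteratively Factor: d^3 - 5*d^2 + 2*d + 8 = (d - 4)*(d^2 - d - 2) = (d - 4)*(d + 1)*(d - 2)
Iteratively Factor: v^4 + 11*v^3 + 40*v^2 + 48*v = (v + 3)*(v^3 + 8*v^2 + 16*v) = (v + 3)*(v + 4)*(v^2 + 4*v) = (v + 3)*(v + 4)^2*(v)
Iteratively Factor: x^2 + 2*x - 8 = (x - 2)*(x + 4)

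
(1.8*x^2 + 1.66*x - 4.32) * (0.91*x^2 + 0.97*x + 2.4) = 1.638*x^4 + 3.2566*x^3 + 1.999*x^2 - 0.206400000000001*x - 10.368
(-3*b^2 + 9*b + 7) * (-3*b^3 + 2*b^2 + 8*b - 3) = 9*b^5 - 33*b^4 - 27*b^3 + 95*b^2 + 29*b - 21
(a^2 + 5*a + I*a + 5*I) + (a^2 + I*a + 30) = 2*a^2 + 5*a + 2*I*a + 30 + 5*I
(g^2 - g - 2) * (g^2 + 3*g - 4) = g^4 + 2*g^3 - 9*g^2 - 2*g + 8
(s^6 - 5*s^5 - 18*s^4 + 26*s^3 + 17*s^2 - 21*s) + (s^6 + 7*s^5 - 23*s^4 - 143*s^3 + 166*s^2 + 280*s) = 2*s^6 + 2*s^5 - 41*s^4 - 117*s^3 + 183*s^2 + 259*s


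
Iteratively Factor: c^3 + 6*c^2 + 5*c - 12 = (c + 4)*(c^2 + 2*c - 3) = (c - 1)*(c + 4)*(c + 3)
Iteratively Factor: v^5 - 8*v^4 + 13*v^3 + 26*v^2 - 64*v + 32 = (v - 4)*(v^4 - 4*v^3 - 3*v^2 + 14*v - 8) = (v - 4)*(v - 1)*(v^3 - 3*v^2 - 6*v + 8) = (v - 4)^2*(v - 1)*(v^2 + v - 2) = (v - 4)^2*(v - 1)*(v + 2)*(v - 1)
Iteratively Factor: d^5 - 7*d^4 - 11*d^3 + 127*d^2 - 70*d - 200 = (d - 2)*(d^4 - 5*d^3 - 21*d^2 + 85*d + 100) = (d - 2)*(d + 4)*(d^3 - 9*d^2 + 15*d + 25) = (d - 5)*(d - 2)*(d + 4)*(d^2 - 4*d - 5) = (d - 5)^2*(d - 2)*(d + 4)*(d + 1)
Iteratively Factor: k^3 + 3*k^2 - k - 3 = (k + 1)*(k^2 + 2*k - 3) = (k + 1)*(k + 3)*(k - 1)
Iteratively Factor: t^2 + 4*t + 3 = (t + 1)*(t + 3)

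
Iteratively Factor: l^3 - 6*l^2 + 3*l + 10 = (l + 1)*(l^2 - 7*l + 10) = (l - 5)*(l + 1)*(l - 2)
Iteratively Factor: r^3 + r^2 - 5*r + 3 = (r - 1)*(r^2 + 2*r - 3) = (r - 1)^2*(r + 3)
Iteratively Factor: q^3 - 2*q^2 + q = (q)*(q^2 - 2*q + 1) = q*(q - 1)*(q - 1)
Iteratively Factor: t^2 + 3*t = (t + 3)*(t)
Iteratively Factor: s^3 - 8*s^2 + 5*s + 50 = (s - 5)*(s^2 - 3*s - 10) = (s - 5)*(s + 2)*(s - 5)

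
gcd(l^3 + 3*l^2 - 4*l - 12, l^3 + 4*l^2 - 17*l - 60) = l + 3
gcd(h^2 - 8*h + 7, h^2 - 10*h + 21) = h - 7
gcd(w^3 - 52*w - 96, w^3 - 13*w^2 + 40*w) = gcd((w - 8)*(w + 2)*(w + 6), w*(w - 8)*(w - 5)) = w - 8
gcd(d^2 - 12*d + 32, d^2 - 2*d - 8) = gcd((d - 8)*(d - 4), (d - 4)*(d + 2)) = d - 4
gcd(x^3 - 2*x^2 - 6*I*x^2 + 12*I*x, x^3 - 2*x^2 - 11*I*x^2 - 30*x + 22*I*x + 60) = x^2 + x*(-2 - 6*I) + 12*I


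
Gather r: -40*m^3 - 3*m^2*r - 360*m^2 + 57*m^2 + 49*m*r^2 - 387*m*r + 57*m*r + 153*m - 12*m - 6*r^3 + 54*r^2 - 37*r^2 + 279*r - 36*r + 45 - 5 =-40*m^3 - 303*m^2 + 141*m - 6*r^3 + r^2*(49*m + 17) + r*(-3*m^2 - 330*m + 243) + 40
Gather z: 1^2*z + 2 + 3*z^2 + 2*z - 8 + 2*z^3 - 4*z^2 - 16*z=2*z^3 - z^2 - 13*z - 6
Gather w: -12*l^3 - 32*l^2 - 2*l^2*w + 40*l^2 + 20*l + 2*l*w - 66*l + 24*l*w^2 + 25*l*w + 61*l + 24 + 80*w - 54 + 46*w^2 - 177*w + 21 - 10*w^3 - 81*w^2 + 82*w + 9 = -12*l^3 + 8*l^2 + 15*l - 10*w^3 + w^2*(24*l - 35) + w*(-2*l^2 + 27*l - 15)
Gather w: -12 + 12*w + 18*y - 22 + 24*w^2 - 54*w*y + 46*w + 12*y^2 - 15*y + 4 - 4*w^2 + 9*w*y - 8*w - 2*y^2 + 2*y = 20*w^2 + w*(50 - 45*y) + 10*y^2 + 5*y - 30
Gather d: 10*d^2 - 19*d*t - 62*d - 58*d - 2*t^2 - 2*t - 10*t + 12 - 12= 10*d^2 + d*(-19*t - 120) - 2*t^2 - 12*t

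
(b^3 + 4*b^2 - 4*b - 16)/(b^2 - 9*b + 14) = (b^2 + 6*b + 8)/(b - 7)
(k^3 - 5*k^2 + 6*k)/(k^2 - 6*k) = (k^2 - 5*k + 6)/(k - 6)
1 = 1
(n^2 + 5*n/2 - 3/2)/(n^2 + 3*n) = (n - 1/2)/n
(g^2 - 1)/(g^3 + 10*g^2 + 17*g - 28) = (g + 1)/(g^2 + 11*g + 28)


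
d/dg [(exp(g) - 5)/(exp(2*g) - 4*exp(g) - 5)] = -exp(g)/(exp(2*g) + 2*exp(g) + 1)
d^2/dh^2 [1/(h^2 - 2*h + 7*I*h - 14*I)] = 2*(-h^2 + 2*h - 7*I*h + (2*h - 2 + 7*I)^2 + 14*I)/(h^2 - 2*h + 7*I*h - 14*I)^3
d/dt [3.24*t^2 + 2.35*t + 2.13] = 6.48*t + 2.35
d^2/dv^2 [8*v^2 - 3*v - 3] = 16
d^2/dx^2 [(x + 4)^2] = 2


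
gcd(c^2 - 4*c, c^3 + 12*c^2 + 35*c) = c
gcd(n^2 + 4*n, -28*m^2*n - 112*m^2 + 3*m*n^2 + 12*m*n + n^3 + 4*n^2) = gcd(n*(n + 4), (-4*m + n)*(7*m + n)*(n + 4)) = n + 4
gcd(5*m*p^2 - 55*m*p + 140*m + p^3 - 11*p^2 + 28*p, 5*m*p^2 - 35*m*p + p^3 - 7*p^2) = 5*m*p - 35*m + p^2 - 7*p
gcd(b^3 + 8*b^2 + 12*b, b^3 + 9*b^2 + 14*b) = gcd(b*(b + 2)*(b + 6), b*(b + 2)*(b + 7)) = b^2 + 2*b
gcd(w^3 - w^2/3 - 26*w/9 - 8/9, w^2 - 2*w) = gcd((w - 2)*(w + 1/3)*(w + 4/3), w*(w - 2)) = w - 2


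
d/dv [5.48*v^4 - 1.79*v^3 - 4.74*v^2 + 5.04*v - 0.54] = 21.92*v^3 - 5.37*v^2 - 9.48*v + 5.04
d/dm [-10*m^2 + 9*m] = 9 - 20*m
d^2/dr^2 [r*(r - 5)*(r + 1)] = 6*r - 8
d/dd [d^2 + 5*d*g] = 2*d + 5*g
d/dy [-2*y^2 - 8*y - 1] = -4*y - 8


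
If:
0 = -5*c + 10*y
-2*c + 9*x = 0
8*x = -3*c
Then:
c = 0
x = 0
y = 0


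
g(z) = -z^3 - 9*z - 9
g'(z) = -3*z^2 - 9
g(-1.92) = 15.36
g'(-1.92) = -20.06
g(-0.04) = -8.64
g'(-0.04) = -9.00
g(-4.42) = 117.13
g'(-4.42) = -67.61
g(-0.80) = -1.29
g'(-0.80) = -10.92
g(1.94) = -33.76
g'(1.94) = -20.29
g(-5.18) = 176.61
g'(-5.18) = -89.50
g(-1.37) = 5.90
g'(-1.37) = -14.63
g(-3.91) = 85.97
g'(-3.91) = -54.86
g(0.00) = -9.00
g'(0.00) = -9.00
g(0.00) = -9.00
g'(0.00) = -9.00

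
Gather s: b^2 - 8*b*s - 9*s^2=b^2 - 8*b*s - 9*s^2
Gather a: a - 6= a - 6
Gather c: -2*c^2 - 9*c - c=-2*c^2 - 10*c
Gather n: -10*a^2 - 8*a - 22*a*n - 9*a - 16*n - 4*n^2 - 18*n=-10*a^2 - 17*a - 4*n^2 + n*(-22*a - 34)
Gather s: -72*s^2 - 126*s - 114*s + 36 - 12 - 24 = -72*s^2 - 240*s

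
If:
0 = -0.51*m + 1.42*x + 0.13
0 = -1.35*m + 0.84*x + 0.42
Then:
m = 0.33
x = 0.03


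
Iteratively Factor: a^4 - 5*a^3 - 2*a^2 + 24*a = (a - 3)*(a^3 - 2*a^2 - 8*a) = a*(a - 3)*(a^2 - 2*a - 8) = a*(a - 4)*(a - 3)*(a + 2)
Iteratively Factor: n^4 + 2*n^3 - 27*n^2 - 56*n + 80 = (n - 5)*(n^3 + 7*n^2 + 8*n - 16) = (n - 5)*(n + 4)*(n^2 + 3*n - 4) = (n - 5)*(n + 4)^2*(n - 1)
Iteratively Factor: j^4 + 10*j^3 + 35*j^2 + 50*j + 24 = (j + 3)*(j^3 + 7*j^2 + 14*j + 8) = (j + 2)*(j + 3)*(j^2 + 5*j + 4) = (j + 2)*(j + 3)*(j + 4)*(j + 1)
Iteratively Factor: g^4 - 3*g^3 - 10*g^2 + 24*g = (g + 3)*(g^3 - 6*g^2 + 8*g) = g*(g + 3)*(g^2 - 6*g + 8) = g*(g - 2)*(g + 3)*(g - 4)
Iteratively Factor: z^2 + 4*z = (z)*(z + 4)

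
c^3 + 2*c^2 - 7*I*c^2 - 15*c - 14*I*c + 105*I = (c - 3)*(c + 5)*(c - 7*I)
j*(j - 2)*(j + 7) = j^3 + 5*j^2 - 14*j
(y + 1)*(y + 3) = y^2 + 4*y + 3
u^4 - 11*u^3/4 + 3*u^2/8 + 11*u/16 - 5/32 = (u - 5/2)*(u - 1/2)*(u - 1/4)*(u + 1/2)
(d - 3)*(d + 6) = d^2 + 3*d - 18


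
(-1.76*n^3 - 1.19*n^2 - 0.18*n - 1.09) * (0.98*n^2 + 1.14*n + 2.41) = -1.7248*n^5 - 3.1726*n^4 - 5.7746*n^3 - 4.1413*n^2 - 1.6764*n - 2.6269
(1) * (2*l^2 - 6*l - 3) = 2*l^2 - 6*l - 3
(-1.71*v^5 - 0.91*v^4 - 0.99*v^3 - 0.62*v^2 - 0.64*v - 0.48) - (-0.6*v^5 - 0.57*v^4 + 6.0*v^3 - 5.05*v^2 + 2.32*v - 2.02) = -1.11*v^5 - 0.34*v^4 - 6.99*v^3 + 4.43*v^2 - 2.96*v + 1.54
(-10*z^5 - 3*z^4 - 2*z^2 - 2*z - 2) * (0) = 0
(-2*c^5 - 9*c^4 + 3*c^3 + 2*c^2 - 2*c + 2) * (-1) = 2*c^5 + 9*c^4 - 3*c^3 - 2*c^2 + 2*c - 2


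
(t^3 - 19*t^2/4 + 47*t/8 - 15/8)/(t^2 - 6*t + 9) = (8*t^2 - 14*t + 5)/(8*(t - 3))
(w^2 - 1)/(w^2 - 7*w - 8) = (w - 1)/(w - 8)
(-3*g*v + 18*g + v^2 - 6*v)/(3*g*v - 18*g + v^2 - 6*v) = (-3*g + v)/(3*g + v)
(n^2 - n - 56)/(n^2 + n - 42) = (n - 8)/(n - 6)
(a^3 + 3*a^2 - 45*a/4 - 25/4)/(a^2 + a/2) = a + 5/2 - 25/(2*a)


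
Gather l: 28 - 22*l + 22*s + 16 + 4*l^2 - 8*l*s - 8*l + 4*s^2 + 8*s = 4*l^2 + l*(-8*s - 30) + 4*s^2 + 30*s + 44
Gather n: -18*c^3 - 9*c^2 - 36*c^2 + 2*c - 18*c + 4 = -18*c^3 - 45*c^2 - 16*c + 4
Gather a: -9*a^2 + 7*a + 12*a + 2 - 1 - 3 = -9*a^2 + 19*a - 2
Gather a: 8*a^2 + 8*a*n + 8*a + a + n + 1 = 8*a^2 + a*(8*n + 9) + n + 1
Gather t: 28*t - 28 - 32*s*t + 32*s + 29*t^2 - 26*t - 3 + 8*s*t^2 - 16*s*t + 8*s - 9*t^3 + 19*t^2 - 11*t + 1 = 40*s - 9*t^3 + t^2*(8*s + 48) + t*(-48*s - 9) - 30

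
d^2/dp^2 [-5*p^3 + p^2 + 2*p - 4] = 2 - 30*p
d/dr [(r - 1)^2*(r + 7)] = (r - 1)*(3*r + 13)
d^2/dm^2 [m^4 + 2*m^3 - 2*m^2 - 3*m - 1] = 12*m^2 + 12*m - 4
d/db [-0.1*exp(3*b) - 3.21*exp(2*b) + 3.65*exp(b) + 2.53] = (-0.3*exp(2*b) - 6.42*exp(b) + 3.65)*exp(b)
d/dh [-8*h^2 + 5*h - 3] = 5 - 16*h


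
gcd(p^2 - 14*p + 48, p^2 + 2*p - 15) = 1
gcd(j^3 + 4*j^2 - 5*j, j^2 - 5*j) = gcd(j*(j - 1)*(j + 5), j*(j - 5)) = j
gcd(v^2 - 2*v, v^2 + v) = v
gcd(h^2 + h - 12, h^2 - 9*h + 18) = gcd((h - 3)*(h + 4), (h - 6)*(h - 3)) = h - 3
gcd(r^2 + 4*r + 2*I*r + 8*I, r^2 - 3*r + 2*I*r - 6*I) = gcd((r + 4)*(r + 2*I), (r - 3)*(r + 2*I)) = r + 2*I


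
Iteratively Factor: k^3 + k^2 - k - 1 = (k - 1)*(k^2 + 2*k + 1) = (k - 1)*(k + 1)*(k + 1)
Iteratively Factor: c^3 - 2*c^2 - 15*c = (c)*(c^2 - 2*c - 15) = c*(c + 3)*(c - 5)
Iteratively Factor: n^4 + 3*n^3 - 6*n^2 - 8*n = (n - 2)*(n^3 + 5*n^2 + 4*n) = (n - 2)*(n + 4)*(n^2 + n) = (n - 2)*(n + 1)*(n + 4)*(n)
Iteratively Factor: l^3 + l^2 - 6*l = (l - 2)*(l^2 + 3*l) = l*(l - 2)*(l + 3)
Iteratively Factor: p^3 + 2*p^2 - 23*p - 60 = (p + 3)*(p^2 - p - 20) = (p - 5)*(p + 3)*(p + 4)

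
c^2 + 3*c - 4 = (c - 1)*(c + 4)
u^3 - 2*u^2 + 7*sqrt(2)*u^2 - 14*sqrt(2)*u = u*(u - 2)*(u + 7*sqrt(2))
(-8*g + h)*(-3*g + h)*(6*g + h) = 144*g^3 - 42*g^2*h - 5*g*h^2 + h^3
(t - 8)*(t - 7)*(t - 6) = t^3 - 21*t^2 + 146*t - 336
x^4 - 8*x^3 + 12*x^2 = x^2*(x - 6)*(x - 2)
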